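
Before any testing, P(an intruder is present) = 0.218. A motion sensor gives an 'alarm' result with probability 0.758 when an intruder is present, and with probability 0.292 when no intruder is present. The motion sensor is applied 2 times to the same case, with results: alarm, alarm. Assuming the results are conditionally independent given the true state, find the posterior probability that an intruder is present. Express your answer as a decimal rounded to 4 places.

With H the event that an intruder is present, the joint likelihood of the observed sequence is P(data|H) = 0.758·0.758 = 0.57456 and P(data|¬H) = 0.292·0.292 = 0.085264.
Bayes: P(H|data) = 0.218·0.57456 / (0.218·0.57456 + 0.782·0.085264) = 0.12525/0.19193 = 0.6526.

Posterior P(H) ≈ 0.6526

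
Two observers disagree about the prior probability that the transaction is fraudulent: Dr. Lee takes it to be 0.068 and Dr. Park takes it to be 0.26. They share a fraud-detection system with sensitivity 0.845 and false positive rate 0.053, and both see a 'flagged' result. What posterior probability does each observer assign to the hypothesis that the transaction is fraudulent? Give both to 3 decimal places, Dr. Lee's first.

Dr. Lee: 0.538; Dr. Park: 0.849

The likelihood ratio for a 'flagged' result is 0.845/0.053 = 15.943.
Dr. Lee: prior odds 0.068/0.932 = 0.072961; posterior odds 1.1633; posterior probability 0.538.
Dr. Park: prior odds 0.26/0.74 = 0.35135; posterior odds 5.6017; posterior probability 0.849.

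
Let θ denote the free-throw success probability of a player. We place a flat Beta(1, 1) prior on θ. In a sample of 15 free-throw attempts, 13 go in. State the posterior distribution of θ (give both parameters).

Posterior: Beta(14, 3)

Observing 13 successes and 2 failures updates Beta(1, 1) by adding the success and failure counts to the two shape parameters: α = 1+13 = 14, β = 1+2 = 3.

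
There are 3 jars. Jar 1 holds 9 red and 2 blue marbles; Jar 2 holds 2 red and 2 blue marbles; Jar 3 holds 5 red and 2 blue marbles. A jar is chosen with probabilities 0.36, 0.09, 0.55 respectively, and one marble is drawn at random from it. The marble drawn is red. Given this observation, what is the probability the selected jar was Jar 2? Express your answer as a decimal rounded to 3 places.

Posterior probability ≈ 0.061

Tabulate prior·likelihood by source: [1] prior 0.36, lik 0.8182, product 0.2945; [2] prior 0.09, lik 0.5, product 0.04500; [3] prior 0.55, lik 0.7143, product 0.3929.
Normalizing constant = 0.73240; the posterior for Jar 2 is its product over the sum, 0.04500/0.73240 = 0.061.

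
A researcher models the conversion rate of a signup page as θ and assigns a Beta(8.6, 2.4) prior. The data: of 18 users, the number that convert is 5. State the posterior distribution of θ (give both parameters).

Posterior: Beta(13.6, 15.4)

Observing 5 successes and 13 failures updates Beta(8.6, 2.4) by adding the success and failure counts to the two shape parameters: α = 8.6+5 = 13.6, β = 2.4+13 = 15.4.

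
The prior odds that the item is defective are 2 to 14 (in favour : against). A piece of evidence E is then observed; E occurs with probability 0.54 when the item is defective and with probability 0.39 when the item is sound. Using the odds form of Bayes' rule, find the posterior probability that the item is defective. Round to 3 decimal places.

Posterior probability ≈ 0.165

Prior odds = 2/14 = 0.14286.
Likelihood ratio for E = 0.54/0.39 = 1.3846.
Posterior odds = prior odds × LR = 0.19780.
Posterior probability = odds/(1+odds) = 0.19780/1.1978 = 0.165.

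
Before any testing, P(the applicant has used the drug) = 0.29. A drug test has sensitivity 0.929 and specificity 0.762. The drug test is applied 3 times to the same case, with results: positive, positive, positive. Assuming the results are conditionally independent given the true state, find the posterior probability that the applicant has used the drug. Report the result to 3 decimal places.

Let H be the event that the applicant has used the drug; start with P(H) = 0.29. P('positive'|H) = 0.929, P('positive'|¬H) = 0.238.
Update on result 1 ('positive'): P(H) ← 0.929·0.2900 / (0.929·0.2900 + 0.238·0.7100) = 0.26941/0.43839 = 0.6145.
Update on result 2 ('positive'): P(H) ← 0.929·0.6145 / (0.929·0.6145 + 0.238·0.3855) = 0.57091/0.66265 = 0.8616.
Update on result 3 ('positive'): P(H) ← 0.929·0.8616 / (0.929·0.8616 + 0.238·0.1384) = 0.80039/0.83334 = 0.9605.

Posterior P(H) ≈ 0.960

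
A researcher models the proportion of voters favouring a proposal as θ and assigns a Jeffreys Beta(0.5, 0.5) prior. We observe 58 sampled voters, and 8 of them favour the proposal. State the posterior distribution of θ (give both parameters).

Posterior: Beta(8.5, 50.5)

Observing 8 successes and 50 failures updates Beta(0.5, 0.5) by adding the success and failure counts to the two shape parameters: α = 0.5+8 = 8.5, β = 0.5+50 = 50.5.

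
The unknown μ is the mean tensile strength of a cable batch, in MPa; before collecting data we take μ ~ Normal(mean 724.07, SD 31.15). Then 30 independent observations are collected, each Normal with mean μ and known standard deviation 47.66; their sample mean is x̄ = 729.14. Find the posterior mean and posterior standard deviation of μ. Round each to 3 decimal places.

Prior precision 1/τ₀² = 1/31.15² = 0.00103059; data precision n/σ² = 30/47.66² = 0.0132073.
Posterior precision = 0.00103059 + 0.0132073 = 0.0142379, giving posterior SD = 1/√0.0142379 = 8.381.
Posterior mean = (0.00103059·724.07 + 0.0132073·729.14) / 0.0142379 = 728.773.

Posterior mean ≈ 728.773; posterior SD ≈ 8.381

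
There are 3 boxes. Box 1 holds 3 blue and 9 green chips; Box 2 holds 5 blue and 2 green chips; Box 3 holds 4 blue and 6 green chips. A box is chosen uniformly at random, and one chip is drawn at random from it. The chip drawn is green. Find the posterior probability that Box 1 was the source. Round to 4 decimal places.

P(green|Box 1) = 0.75; P(green|Box 2) = 0.2857; P(green|Box 3) = 0.6.
Prior × likelihood for each source: 0.333333·0.75=0.2500, 0.333333·0.2857=0.09524, 0.333333·0.6=0.2000. Summing gives P(green) = 0.54524.
P(Box 1 | green) = 0.2500 / 0.54524 = 0.4585.

Posterior probability ≈ 0.4585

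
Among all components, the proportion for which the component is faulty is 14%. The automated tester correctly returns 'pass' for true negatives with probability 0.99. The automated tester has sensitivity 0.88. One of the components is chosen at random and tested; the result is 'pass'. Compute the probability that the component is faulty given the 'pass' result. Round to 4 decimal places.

P(H | E) ≈ 0.0194

Let H be the event that the component is faulty. P(H) = 0.14, so P(¬H) = 0.86. With E the 'pass' result, P(E|H) = 0.12 and P(E|¬H) = 0.99.
P(E) = 0.12·0.14 + 0.99·0.86 = 0.016800 + 0.85140 = 0.86820.
By Bayes' theorem, P(H|E) = 0.016800 / 0.86820 = 0.0194.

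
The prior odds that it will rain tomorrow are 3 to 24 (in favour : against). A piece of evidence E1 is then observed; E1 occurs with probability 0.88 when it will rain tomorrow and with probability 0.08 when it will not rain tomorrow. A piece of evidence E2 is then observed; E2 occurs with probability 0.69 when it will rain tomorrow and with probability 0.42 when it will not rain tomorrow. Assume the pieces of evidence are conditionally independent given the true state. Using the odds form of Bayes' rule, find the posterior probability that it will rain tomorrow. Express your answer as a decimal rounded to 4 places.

Posterior probability ≈ 0.6932

Prior odds = 3/24 = 0.12500.
Likelihood ratio for E1 = 0.88/0.08 = 11.000.
Likelihood ratio for E2 = 0.69/0.42 = 1.6429.
Posterior odds = prior odds × LR₁ × LR₂ = 2.2589.
Posterior probability = odds/(1+odds) = 2.2589/3.2589 = 0.6932.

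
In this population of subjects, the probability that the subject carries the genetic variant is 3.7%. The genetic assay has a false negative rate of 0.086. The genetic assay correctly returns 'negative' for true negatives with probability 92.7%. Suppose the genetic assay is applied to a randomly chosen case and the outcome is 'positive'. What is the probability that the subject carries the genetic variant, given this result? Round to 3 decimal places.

Let H be the event that the subject carries the genetic variant. P(H) = 0.037, so P(¬H) = 0.963. With E the 'positive' result, P(E|H) = 0.914 and P(E|¬H) = 0.073.
P(E) = 0.914·0.037 + 0.073·0.963 = 0.033818 + 0.070299 = 0.10412.
By Bayes' theorem, P(H|E) = 0.033818 / 0.10412 = 0.325.

P(H | E) ≈ 0.325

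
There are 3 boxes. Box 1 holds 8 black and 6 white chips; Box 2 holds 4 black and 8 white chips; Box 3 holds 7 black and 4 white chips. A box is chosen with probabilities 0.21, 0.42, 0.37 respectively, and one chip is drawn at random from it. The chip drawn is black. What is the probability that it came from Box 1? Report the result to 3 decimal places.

Posterior probability ≈ 0.242

Tabulate prior·likelihood by source: [1] prior 0.21, lik 0.5714, product 0.1200; [2] prior 0.42, lik 0.3333, product 0.1400; [3] prior 0.37, lik 0.6364, product 0.2355.
Normalizing constant = 0.49545; the posterior for Box 1 is its product over the sum, 0.1200/0.49545 = 0.242.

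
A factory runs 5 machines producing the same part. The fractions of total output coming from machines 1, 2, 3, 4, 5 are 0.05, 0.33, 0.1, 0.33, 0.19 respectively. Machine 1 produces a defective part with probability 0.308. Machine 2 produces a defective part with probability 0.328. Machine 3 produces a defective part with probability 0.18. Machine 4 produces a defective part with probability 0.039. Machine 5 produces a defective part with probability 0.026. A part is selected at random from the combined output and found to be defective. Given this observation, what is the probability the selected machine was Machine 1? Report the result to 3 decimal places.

Posterior probability ≈ 0.097

Tabulate prior·likelihood by source: [1] prior 0.05, lik 0.308, product 0.01540; [2] prior 0.33, lik 0.328, product 0.1082; [3] prior 0.1, lik 0.18, product 0.01800; [4] prior 0.33, lik 0.039, product 0.01287; [5] prior 0.19, lik 0.026, product 0.004940.
Normalizing constant = 0.15945; the posterior for Machine 1 is its product over the sum, 0.01540/0.15945 = 0.097.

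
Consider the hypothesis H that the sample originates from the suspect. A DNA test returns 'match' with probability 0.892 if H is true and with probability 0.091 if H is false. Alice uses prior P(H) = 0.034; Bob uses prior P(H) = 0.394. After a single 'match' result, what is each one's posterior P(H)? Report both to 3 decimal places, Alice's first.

Alice: 0.257; Bob: 0.864

P('+'|H) = 0.892, P('+'|¬H) = 0.091.
Alice: numerator 0.892·0.034 = 0.030328; evidence = 0.030328+0.091·0.966 = 0.11823; posterior = 0.257.
Bob: numerator 0.892·0.394 = 0.35145; evidence = 0.35145+0.091·0.606 = 0.40659; posterior = 0.864.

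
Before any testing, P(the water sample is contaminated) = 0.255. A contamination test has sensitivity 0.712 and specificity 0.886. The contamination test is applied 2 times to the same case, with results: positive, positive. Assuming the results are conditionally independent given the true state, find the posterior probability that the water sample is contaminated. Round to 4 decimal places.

With H the event that the water sample is contaminated, the joint likelihood of the observed sequence is P(data|H) = 0.712·0.712 = 0.50694 and P(data|¬H) = 0.114·0.114 = 0.012996.
Bayes: P(H|data) = 0.255·0.50694 / (0.255·0.50694 + 0.745·0.012996) = 0.12927/0.13895 = 0.9303.

Posterior P(H) ≈ 0.9303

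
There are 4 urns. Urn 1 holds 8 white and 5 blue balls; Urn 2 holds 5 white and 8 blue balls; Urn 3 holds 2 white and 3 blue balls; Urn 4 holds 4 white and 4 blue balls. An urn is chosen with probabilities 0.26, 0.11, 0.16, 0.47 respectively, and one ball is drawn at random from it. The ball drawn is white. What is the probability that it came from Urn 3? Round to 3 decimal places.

P(white|Urn 1) = 0.6154; P(white|Urn 2) = 0.3846; P(white|Urn 3) = 0.4; P(white|Urn 4) = 0.5.
Prior × likelihood for each source: 0.26·0.6154=0.1600, 0.11·0.3846=0.04231, 0.16·0.4=0.06400, 0.47·0.5=0.2350. Summing gives P(white) = 0.50131.
P(Urn 3 | white) = 0.06400 / 0.50131 = 0.128.

Posterior probability ≈ 0.128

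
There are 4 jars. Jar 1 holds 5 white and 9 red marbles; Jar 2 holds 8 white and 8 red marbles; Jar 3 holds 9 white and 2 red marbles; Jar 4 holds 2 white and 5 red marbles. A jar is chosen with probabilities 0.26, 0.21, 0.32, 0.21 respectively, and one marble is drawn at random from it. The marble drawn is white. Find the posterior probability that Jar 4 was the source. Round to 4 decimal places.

P(white|Jar 1) = 0.3571; P(white|Jar 2) = 0.5; P(white|Jar 3) = 0.8182; P(white|Jar 4) = 0.2857.
Prior × likelihood for each source: 0.26·0.3571=0.09286, 0.21·0.5=0.1050, 0.32·0.8182=0.2618, 0.21·0.2857=0.06000. Summing gives P(white) = 0.51968.
P(Jar 4 | white) = 0.06000 / 0.51968 = 0.1155.

Posterior probability ≈ 0.1155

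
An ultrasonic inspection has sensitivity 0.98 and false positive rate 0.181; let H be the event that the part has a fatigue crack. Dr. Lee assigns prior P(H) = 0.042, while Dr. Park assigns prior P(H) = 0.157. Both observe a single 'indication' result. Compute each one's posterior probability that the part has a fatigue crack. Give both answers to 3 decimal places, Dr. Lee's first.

P('+'|H) = 0.98, P('+'|¬H) = 0.181.
Dr. Lee: numerator 0.98·0.042 = 0.041160; evidence = 0.041160+0.181·0.958 = 0.21456; posterior = 0.192.
Dr. Park: numerator 0.98·0.157 = 0.15386; evidence = 0.15386+0.181·0.843 = 0.30644; posterior = 0.502.

Dr. Lee: 0.192; Dr. Park: 0.502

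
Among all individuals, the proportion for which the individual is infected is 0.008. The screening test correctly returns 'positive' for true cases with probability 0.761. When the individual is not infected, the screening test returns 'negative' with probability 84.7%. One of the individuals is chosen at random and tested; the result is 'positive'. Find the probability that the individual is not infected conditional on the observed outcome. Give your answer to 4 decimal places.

P(¬H | E) ≈ 0.9614

Write H for 'the individual is infected'. Prior odds H:¬H = 0.008/0.992 = 0.0080645. For the 'positive' outcome, the likelihood ratio is 0.761/0.153 = 4.9739.
Posterior odds = 0.0080645 × 4.9739 = 0.040112, so P(H|E) = 0.040112/(1+0.040112) = 0.0386. Then P(¬H|E) = 1 − 0.0386 = 0.9614.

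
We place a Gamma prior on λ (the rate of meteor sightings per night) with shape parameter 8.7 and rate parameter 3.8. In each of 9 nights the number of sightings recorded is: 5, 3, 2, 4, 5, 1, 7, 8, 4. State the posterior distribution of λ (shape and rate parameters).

Posterior: Gamma(shape=47.7, rate=12.8)

Total count ∑xᵢ = 39 over n = 9 nights.
Gamma is conjugate to the Poisson likelihood: posterior is Gamma(shape = 8.7+39 = 47.7, rate = 3.8+9 = 12.8).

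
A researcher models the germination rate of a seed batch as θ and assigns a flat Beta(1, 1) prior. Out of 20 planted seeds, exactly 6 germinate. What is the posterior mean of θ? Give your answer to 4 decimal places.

Posterior mean ≈ 0.3182

The binomial likelihood is conjugate to the Beta prior: with 6 successes and 14 failures, the posterior is Beta(1+6, 1+14) = Beta(7, 15).
Posterior mean = α/(α+β) = 7/22 = 0.3182.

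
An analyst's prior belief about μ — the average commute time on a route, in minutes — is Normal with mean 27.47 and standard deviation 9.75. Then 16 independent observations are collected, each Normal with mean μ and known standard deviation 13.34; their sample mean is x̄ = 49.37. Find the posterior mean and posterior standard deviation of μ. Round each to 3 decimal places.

Prior precision 1/τ₀² = 1/9.75² = 0.0105194; data precision n/σ² = 16/13.34² = 0.0899101.
Posterior precision = 0.0105194 + 0.0899101 = 0.100429, giving posterior SD = 1/√0.100429 = 3.156.
Posterior mean = (0.0105194·27.47 + 0.0899101·49.37) / 0.100429 = 47.076.

Posterior mean ≈ 47.076; posterior SD ≈ 3.156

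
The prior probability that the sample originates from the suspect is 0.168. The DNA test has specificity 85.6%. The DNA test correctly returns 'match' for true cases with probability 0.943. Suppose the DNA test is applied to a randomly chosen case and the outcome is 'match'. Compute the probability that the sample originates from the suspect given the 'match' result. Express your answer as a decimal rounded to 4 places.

P(H | E) ≈ 0.5694

Write H for 'the sample originates from the suspect'. Prior odds H:¬H = 0.168/0.832 = 0.20192. For the 'match' outcome, the likelihood ratio is 0.943/0.144 = 6.5486.
Posterior odds = 0.20192 × 6.5486 = 1.3223, so P(H|E) = 1.3223/(1+1.3223) = 0.5694.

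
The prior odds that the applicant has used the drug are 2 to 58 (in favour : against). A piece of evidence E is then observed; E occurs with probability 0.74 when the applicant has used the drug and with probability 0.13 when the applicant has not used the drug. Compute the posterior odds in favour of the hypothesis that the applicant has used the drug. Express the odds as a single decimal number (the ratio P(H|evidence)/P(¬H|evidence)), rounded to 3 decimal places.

Prior odds = 2/58 = 0.034483.
Likelihood ratio for E = 0.74/0.13 = 5.6923.
Posterior odds = prior odds × LR = 0.19629.

Posterior odds ≈ 0.196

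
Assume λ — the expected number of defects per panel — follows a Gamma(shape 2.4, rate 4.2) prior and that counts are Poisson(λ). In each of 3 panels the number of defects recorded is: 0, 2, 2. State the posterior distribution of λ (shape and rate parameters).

Total count ∑xᵢ = 4 over n = 3 panels.
Gamma is conjugate to the Poisson likelihood: posterior is Gamma(shape = 2.4+4 = 6.4, rate = 4.2+3 = 7.2).

Posterior: Gamma(shape=6.4, rate=7.2)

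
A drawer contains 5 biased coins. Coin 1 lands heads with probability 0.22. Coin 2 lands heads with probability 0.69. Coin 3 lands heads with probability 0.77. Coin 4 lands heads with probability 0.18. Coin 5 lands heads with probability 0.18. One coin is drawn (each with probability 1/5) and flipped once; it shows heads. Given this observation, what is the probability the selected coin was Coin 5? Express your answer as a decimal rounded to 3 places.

Tabulate prior·likelihood by source: [1] prior 0.2, lik 0.22, product 0.04400; [2] prior 0.2, lik 0.69, product 0.1380; [3] prior 0.2, lik 0.77, product 0.1540; [4] prior 0.2, lik 0.18, product 0.03600; [5] prior 0.2, lik 0.18, product 0.03600.
Normalizing constant = 0.40800; the posterior for Coin 5 is its product over the sum, 0.03600/0.40800 = 0.088.

Posterior probability ≈ 0.088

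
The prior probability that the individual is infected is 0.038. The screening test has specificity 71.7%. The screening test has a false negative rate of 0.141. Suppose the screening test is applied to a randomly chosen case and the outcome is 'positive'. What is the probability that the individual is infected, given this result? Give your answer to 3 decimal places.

Write H for 'the individual is infected'. Prior odds H:¬H = 0.038/0.962 = 0.039501. For the 'positive' outcome, the likelihood ratio is 0.859/0.283 = 3.0353.
Posterior odds = 0.039501 × 3.0353 = 0.11990, so P(H|E) = 0.11990/(1+0.11990) = 0.107.

P(H | E) ≈ 0.107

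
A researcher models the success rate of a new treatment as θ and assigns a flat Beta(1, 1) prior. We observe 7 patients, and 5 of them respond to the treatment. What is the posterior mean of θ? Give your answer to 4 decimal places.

The binomial likelihood is conjugate to the Beta prior: with 5 successes and 2 failures, the posterior is Beta(1+5, 1+2) = Beta(6, 3).
Posterior mean = α/(α+β) = 6/9 = 0.6667.

Posterior mean ≈ 0.6667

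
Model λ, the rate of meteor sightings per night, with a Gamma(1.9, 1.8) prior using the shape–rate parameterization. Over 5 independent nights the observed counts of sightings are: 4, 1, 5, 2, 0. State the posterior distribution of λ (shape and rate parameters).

Total count ∑xᵢ = 12 over n = 5 nights.
Gamma is conjugate to the Poisson likelihood: posterior is Gamma(shape = 1.9+12 = 13.9, rate = 1.8+5 = 6.8).

Posterior: Gamma(shape=13.9, rate=6.8)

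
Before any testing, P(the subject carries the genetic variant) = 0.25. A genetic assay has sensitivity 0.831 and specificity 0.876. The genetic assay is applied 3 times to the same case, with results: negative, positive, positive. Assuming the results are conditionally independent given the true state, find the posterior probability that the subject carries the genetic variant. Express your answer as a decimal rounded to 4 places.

Let H be the event that the subject carries the genetic variant; start with P(H) = 0.25. P('positive'|H) = 0.831, P('positive'|¬H) = 0.124.
Update on result 1 ('negative'): P(H) ← 0.169·0.2500 / (0.169·0.2500 + 0.876·0.7500) = 0.042250/0.69925 = 0.0604.
Update on result 2 ('positive'): P(H) ← 0.831·0.0604 / (0.831·0.0604 + 0.124·0.9396) = 0.050211/0.16672 = 0.3012.
Update on result 3 ('positive'): P(H) ← 0.831·0.3012 / (0.831·0.3012 + 0.124·0.6988) = 0.25027/0.33693 = 0.7428.

Posterior P(H) ≈ 0.7428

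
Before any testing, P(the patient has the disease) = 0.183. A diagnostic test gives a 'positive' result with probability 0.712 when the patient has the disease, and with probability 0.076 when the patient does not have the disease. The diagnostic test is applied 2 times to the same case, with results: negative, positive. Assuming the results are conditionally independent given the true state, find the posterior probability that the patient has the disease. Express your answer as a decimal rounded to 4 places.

Posterior P(H) ≈ 0.3954

Let H be the event that the patient has the disease; start with P(H) = 0.183. P('positive'|H) = 0.712, P('positive'|¬H) = 0.076.
Update on result 1 ('negative'): P(H) ← 0.288·0.1830 / (0.288·0.1830 + 0.924·0.8170) = 0.052704/0.80761 = 0.0653.
Update on result 2 ('positive'): P(H) ← 0.712·0.0653 / (0.712·0.0653 + 0.076·0.9347) = 0.046464/0.11750 = 0.3954.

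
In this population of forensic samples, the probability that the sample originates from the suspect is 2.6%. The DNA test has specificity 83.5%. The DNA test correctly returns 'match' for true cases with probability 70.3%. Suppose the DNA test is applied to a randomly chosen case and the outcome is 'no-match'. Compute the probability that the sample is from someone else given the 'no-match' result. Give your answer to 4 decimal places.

Let H be the event that the sample originates from the suspect. P(H) = 0.026, so P(¬H) = 0.974. With E the 'no-match' result, P(E|H) = 0.297 and P(E|¬H) = 0.835.
P(E) = 0.297·0.026 + 0.835·0.974 = 0.0077220 + 0.81329 = 0.82101.
By Bayes' theorem, P(H|E) = 0.0077220 / 0.82101 = 0.0094. Hence P(¬H|E) = 1 − 0.0094 = 0.9906.

P(¬H | E) ≈ 0.9906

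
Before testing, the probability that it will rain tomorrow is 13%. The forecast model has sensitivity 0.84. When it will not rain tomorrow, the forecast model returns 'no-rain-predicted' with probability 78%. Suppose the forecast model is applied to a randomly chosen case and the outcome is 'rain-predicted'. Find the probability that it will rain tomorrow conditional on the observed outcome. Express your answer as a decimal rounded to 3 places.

P(H | E) ≈ 0.363

Let H be the event that it will rain tomorrow. P(H) = 0.13, so P(¬H) = 0.87. With E the 'rain-predicted' result, P(E|H) = 0.84 and P(E|¬H) = 0.22.
P(E) = 0.84·0.13 + 0.22·0.87 = 0.10920 + 0.19140 = 0.30060.
By Bayes' theorem, P(H|E) = 0.10920 / 0.30060 = 0.363.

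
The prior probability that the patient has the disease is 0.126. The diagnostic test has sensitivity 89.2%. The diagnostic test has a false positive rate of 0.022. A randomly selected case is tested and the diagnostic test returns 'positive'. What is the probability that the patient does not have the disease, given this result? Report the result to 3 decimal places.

Write H for 'the patient has the disease'. Prior odds H:¬H = 0.126/0.874 = 0.14416. For the 'positive' outcome, the likelihood ratio is 0.892/0.022 = 40.545.
Posterior odds = 0.14416 × 40.545 = 5.8452, so P(H|E) = 5.8452/(1+5.8452) = 0.854. Then P(¬H|E) = 1 − 0.854 = 0.146.

P(¬H | E) ≈ 0.146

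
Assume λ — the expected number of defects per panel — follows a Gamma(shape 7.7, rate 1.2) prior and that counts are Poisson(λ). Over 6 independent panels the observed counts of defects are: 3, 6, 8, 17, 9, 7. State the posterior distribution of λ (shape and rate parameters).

Posterior: Gamma(shape=57.7, rate=7.2)

The Poisson likelihood adds the total count to the shape and the number of exposure periods to the rate. Here ∑xᵢ = 50 and n = 6, so shape 7.7→57.7 and rate 1.2→7.2.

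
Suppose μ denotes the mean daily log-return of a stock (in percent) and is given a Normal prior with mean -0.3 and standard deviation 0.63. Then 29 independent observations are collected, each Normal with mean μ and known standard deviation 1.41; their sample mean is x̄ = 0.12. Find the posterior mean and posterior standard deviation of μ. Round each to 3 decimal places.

With known σ, the Normal prior is conjugate. Weight on the data is w = (n/σ²)/(n/σ² + 1/τ₀²) = 14.5868/(14.5868+2.51953) = 0.85271.
Posterior mean = w·x̄ + (1−w)·μ₀ = 0.85271·0.12 + 0.14729·-0.3 = 0.058. Posterior variance = 1/(14.5868+2.51953) = 0.0584579, so SD = 0.242.

Posterior mean ≈ 0.058; posterior SD ≈ 0.242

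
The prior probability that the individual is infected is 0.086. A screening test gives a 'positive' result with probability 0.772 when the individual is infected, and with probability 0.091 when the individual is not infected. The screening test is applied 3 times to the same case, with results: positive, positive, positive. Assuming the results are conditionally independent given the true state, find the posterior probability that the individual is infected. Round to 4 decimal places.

With H the event that the individual is infected, the joint likelihood of the observed sequence is P(data|H) = 0.772·0.772·0.772 = 0.46010 and P(data|¬H) = 0.091·0.091·0.091 = 0.00075357.
Bayes: P(H|data) = 0.086·0.46010 / (0.086·0.46010 + 0.914·0.00075357) = 0.039569/0.040257 = 0.9829.

Posterior P(H) ≈ 0.9829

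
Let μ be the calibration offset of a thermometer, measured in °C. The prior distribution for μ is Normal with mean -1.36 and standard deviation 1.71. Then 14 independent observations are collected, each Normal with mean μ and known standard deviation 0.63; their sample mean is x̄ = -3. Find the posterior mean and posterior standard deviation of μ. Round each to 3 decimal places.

With known σ, the Normal prior is conjugate. Weight on the data is w = (n/σ²)/(n/σ² + 1/τ₀²) = 35.2734/(35.2734+0.341986) = 0.99040.
Posterior mean = w·x̄ + (1−w)·μ₀ = 0.99040·-3 + 0.0096022·-1.36 = -2.984. Posterior variance = 1/(35.2734+0.341986) = 0.0280778, so SD = 0.168.

Posterior mean ≈ -2.984; posterior SD ≈ 0.168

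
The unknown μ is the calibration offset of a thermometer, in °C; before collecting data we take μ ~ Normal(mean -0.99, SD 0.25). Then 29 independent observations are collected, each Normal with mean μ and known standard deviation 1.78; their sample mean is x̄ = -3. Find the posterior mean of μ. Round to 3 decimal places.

Prior precision 1/τ₀² = 1/0.25² = 16.0000; data precision n/σ² = 29/1.78² = 9.15288.
Posterior precision = 16.0000 + 9.15288 = 25.1529.
Posterior mean = (16.0000·-0.99 + 9.15288·-3) / 25.1529 = -1.721.

Posterior mean ≈ -1.721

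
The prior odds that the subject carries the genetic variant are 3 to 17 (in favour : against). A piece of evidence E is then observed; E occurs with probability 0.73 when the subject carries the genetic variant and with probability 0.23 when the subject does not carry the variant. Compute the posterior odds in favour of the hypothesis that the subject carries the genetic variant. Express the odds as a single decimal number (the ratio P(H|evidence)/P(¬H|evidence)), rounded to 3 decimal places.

Posterior odds ≈ 0.560

Prior odds = 3/17 = 0.17647. In log-odds, ln(0.17647) = -1.7346.
Add log likelihood ratio: ln(3.1739) = 1.1550.
Posterior log-odds = -0.57964, so posterior odds = exp(-0.57964) = 0.56010.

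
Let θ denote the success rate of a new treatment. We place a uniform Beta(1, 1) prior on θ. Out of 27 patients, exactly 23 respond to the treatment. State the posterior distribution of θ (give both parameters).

Posterior: Beta(24, 5)

The binomial likelihood is conjugate to the Beta prior: with 23 successes and 4 failures, the posterior is Beta(1+23, 1+4) = Beta(24, 5).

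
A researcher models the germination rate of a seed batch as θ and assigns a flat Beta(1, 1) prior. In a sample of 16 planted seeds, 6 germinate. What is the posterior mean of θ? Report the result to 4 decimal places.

The binomial likelihood is conjugate to the Beta prior: with 6 successes and 10 failures, the posterior is Beta(1+6, 1+10) = Beta(7, 11).
E[θ | data] = 7/(7+11) = 0.3889.

Posterior mean ≈ 0.3889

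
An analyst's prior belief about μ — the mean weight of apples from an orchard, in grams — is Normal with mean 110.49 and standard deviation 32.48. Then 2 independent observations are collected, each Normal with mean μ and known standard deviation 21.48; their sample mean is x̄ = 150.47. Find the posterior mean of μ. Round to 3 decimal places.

With known σ, the Normal prior is conjugate. Weight on the data is w = (n/σ²)/(n/σ² + 1/τ₀²) = 0.00433472/(0.00433472+0.00094791) = 0.82056.
Posterior mean = w·x̄ + (1−w)·μ₀ = 0.82056·150.47 + 0.17944·110.49 = 143.296.

Posterior mean ≈ 143.296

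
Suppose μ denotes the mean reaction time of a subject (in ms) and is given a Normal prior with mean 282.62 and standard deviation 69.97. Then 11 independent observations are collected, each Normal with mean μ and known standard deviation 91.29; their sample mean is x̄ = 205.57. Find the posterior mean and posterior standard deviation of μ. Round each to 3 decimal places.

Posterior mean ≈ 215.896; posterior SD ≈ 25.614

Prior precision 1/τ₀² = 1/69.97² = 0.00020426; data precision n/σ² = 11/91.29² = 0.00131992.
Posterior precision = 0.00020426 + 0.00131992 = 0.00152417, giving posterior SD = 1/√0.00152417 = 25.614.
Posterior mean = (0.00020426·282.62 + 0.00131992·205.57) / 0.00152417 = 215.896.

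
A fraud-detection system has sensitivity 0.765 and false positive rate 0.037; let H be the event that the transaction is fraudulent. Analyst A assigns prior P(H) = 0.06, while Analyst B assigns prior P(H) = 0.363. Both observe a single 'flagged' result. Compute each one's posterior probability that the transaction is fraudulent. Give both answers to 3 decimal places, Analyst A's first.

Analyst A: 0.569; Analyst B: 0.922

The likelihood ratio for a 'flagged' result is 0.765/0.037 = 20.676.
Analyst A: prior odds 0.06/0.94 = 0.063830; posterior odds 1.3197; posterior probability 0.569.
Analyst B: prior odds 0.363/0.637 = 0.56986; posterior odds 11.782; posterior probability 0.922.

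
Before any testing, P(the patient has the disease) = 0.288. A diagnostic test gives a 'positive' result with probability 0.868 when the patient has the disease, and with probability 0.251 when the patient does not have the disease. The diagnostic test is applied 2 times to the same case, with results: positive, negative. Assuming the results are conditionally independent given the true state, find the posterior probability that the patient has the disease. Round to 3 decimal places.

With H the event that the patient has the disease, the joint likelihood of the observed sequence is P(data|H) = 0.868·0.132 = 0.11458 and P(data|¬H) = 0.251·0.749 = 0.18800.
Bayes: P(H|data) = 0.288·0.11458 / (0.288·0.11458 + 0.712·0.18800) = 0.032998/0.16685 = 0.1978.

Posterior P(H) ≈ 0.198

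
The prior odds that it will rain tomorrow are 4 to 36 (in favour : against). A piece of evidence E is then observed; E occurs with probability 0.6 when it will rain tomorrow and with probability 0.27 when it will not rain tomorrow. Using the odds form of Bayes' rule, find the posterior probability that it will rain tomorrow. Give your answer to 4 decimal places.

Prior odds = 4/36 = 0.11111. In log-odds, ln(0.11111) = -2.1972.
Add log likelihood ratio: ln(2.2222) = 0.79851.
Posterior log-odds = -1.3987, so posterior odds = exp(-1.3987) = 0.24691. Converting, P(H|E) = 0.24691/1.2469 = 0.1980.

Posterior probability ≈ 0.1980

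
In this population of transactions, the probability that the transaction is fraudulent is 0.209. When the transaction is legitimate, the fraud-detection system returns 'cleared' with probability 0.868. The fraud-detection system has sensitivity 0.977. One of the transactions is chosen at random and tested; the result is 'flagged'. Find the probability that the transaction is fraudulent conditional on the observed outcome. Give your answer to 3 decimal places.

P(H | E) ≈ 0.662

Let H be the event that the transaction is fraudulent. P(H) = 0.209, so P(¬H) = 0.791. With E the 'flagged' result, P(E|H) = 0.977 and P(E|¬H) = 0.132.
P(E) = 0.977·0.209 + 0.132·0.791 = 0.20419 + 0.10441 = 0.30861.
By Bayes' theorem, P(H|E) = 0.20419 / 0.30861 = 0.662.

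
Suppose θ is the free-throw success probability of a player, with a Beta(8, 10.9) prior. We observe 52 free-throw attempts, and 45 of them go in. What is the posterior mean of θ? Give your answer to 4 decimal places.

Posterior mean ≈ 0.7475

Observing 45 successes and 7 failures updates Beta(8, 10.9) by adding the success and failure counts to the two shape parameters: α = 8+45 = 53, β = 10.9+7 = 17.9.
E[θ | data] = 53/(53+17.9) = 0.7475.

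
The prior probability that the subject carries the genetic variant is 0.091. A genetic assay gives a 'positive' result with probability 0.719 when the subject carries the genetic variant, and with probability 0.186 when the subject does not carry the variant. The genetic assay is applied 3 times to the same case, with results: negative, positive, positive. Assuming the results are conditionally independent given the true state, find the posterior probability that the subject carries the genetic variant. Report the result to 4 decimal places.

With H the event that the subject carries the genetic variant, the joint likelihood of the observed sequence is P(data|H) = 0.281·0.719·0.719 = 0.14527 and P(data|¬H) = 0.814·0.186·0.186 = 0.028161.
Bayes: P(H|data) = 0.091·0.14527 / (0.091·0.14527 + 0.909·0.028161) = 0.013219/0.038818 = 0.3405.

Posterior P(H) ≈ 0.3405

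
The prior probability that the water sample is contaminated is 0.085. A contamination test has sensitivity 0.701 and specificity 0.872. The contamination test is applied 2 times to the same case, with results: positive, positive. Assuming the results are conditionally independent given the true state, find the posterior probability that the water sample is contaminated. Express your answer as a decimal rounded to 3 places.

Let H be the event that the water sample is contaminated; start with P(H) = 0.085. P('positive'|H) = 0.701, P('positive'|¬H) = 0.128.
Update on result 1 ('positive'): P(H) ← 0.701·0.0850 / (0.701·0.0850 + 0.128·0.9150) = 0.059585/0.17671 = 0.3372.
Update on result 2 ('positive'): P(H) ← 0.701·0.3372 / (0.701·0.3372 + 0.128·0.6628) = 0.23638/0.32122 = 0.7359.

Posterior P(H) ≈ 0.736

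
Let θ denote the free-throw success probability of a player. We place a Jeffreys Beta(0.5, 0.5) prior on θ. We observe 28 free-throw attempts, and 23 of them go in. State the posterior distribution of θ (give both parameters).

Observing 23 successes and 5 failures updates Beta(0.5, 0.5) by adding the success and failure counts to the two shape parameters: α = 0.5+23 = 23.5, β = 0.5+5 = 5.5.

Posterior: Beta(23.5, 5.5)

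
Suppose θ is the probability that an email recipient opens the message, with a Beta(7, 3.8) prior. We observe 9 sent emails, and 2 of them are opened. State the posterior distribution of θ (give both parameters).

Posterior: Beta(9, 10.8)

Observing 2 successes and 7 failures updates Beta(7, 3.8) by adding the success and failure counts to the two shape parameters: α = 7+2 = 9, β = 3.8+7 = 10.8.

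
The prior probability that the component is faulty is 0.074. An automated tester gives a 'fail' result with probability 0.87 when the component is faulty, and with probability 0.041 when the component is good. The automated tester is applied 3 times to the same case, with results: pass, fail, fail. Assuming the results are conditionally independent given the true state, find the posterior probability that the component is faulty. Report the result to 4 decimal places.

Let H be the event that the component is faulty; start with P(H) = 0.074. P('fail'|H) = 0.87, P('fail'|¬H) = 0.041.
Update on result 1 ('pass'): P(H) ← 0.13·0.0740 / (0.13·0.0740 + 0.959·0.9260) = 0.0096200/0.89765 = 0.0107.
Update on result 2 ('fail'): P(H) ← 0.87·0.0107 / (0.87·0.0107 + 0.041·0.9893) = 0.0093236/0.049884 = 0.1869.
Update on result 3 ('fail'): P(H) ← 0.87·0.1869 / (0.87·0.1869 + 0.041·0.8131) = 0.16261/0.19594 = 0.8299.

Posterior P(H) ≈ 0.8299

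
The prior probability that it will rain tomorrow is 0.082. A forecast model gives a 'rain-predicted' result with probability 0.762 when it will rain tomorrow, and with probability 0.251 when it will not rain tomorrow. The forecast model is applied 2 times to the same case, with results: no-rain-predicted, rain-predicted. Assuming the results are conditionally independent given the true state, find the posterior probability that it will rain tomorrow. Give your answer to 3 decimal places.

Posterior P(H) ≈ 0.079

With H the event that it will rain tomorrow, the joint likelihood of the observed sequence is P(data|H) = 0.238·0.762 = 0.18136 and P(data|¬H) = 0.749·0.251 = 0.18800.
Bayes: P(H|data) = 0.082·0.18136 / (0.082·0.18136 + 0.918·0.18800) = 0.014871/0.18745 = 0.0793.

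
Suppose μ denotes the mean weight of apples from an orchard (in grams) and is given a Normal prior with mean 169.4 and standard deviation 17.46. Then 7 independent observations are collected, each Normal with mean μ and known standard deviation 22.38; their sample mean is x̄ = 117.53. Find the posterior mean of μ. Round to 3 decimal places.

Posterior mean ≈ 127.390

Prior precision 1/τ₀² = 1/17.46² = 0.00328028; data precision n/σ² = 7/22.38² = 0.0139758.
Posterior precision = 0.00328028 + 0.0139758 = 0.0172561.
Posterior mean = (0.00328028·169.4 + 0.0139758·117.53) / 0.0172561 = 127.390.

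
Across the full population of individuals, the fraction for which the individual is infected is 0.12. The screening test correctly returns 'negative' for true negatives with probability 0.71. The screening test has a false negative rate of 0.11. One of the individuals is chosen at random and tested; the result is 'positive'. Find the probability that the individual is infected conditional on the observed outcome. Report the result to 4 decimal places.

Let H be the event that the individual is infected. P(H) = 0.12, so P(¬H) = 0.88. With E the 'positive' result, P(E|H) = 0.89 and P(E|¬H) = 0.29.
P(E) = 0.89·0.12 + 0.29·0.88 = 0.10680 + 0.25520 = 0.36200.
By Bayes' theorem, P(H|E) = 0.10680 / 0.36200 = 0.2950.

P(H | E) ≈ 0.2950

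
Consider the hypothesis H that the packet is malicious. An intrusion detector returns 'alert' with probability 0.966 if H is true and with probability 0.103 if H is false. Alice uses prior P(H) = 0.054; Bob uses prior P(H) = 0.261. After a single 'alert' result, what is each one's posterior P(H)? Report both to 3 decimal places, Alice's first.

Alice: 0.349; Bob: 0.768

P('+'|H) = 0.966, P('+'|¬H) = 0.103.
Alice: numerator 0.966·0.054 = 0.052164; evidence = 0.052164+0.103·0.946 = 0.14960; posterior = 0.349.
Bob: numerator 0.966·0.261 = 0.25213; evidence = 0.25213+0.103·0.739 = 0.32824; posterior = 0.768.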